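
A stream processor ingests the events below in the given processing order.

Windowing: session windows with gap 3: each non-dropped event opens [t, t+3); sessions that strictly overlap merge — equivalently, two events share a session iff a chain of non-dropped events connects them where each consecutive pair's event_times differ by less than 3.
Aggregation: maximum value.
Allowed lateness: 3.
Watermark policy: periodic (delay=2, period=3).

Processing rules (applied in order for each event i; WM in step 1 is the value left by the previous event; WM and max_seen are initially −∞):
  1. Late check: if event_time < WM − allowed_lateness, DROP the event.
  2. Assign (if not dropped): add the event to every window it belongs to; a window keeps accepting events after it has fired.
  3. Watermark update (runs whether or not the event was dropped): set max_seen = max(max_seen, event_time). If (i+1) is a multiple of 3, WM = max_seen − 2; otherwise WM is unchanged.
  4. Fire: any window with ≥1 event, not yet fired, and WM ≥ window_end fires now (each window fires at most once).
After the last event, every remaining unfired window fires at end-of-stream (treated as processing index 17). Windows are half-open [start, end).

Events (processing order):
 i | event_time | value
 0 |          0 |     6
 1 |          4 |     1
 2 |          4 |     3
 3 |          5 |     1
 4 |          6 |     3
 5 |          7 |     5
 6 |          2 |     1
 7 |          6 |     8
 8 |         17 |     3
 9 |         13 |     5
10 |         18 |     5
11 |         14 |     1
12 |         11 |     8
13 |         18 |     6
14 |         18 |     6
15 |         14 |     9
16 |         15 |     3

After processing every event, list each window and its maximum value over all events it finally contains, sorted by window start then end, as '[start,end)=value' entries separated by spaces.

i=0 t=0 v=6: → [0,3); WM=−∞
i=1 t=4 v=1: → [4,7); WM=−∞
i=2 t=4 v=3: → [4,7); WM=2
i=3 t=5 v=1: → [4,8); WM=2
i=4 t=6 v=3: → [4,9); WM=2
i=5 t=7 v=5: → [4,10); WM=5
i=6 t=2 v=1: → [0,10); WM=5
i=7 t=6 v=8: → [0,10); WM=5
i=8 t=17 v=3: → [17,20); WM=15
i=9 t=13 v=5: → [13,16); WM=15
i=10 t=18 v=5: → [17,21); WM=15
i=11 t=14 v=1: → [13,17); WM=16
i=12 t=11 v=8: DROP (t<16-3); WM=16
i=13 t=18 v=6: → [17,21); WM=16
i=14 t=18 v=6: → [17,21); WM=16
i=15 t=14 v=9: → [13,17); WM=16
i=16 t=15 v=3: → [13,21); WM=16

[0,10)=8 [13,21)=9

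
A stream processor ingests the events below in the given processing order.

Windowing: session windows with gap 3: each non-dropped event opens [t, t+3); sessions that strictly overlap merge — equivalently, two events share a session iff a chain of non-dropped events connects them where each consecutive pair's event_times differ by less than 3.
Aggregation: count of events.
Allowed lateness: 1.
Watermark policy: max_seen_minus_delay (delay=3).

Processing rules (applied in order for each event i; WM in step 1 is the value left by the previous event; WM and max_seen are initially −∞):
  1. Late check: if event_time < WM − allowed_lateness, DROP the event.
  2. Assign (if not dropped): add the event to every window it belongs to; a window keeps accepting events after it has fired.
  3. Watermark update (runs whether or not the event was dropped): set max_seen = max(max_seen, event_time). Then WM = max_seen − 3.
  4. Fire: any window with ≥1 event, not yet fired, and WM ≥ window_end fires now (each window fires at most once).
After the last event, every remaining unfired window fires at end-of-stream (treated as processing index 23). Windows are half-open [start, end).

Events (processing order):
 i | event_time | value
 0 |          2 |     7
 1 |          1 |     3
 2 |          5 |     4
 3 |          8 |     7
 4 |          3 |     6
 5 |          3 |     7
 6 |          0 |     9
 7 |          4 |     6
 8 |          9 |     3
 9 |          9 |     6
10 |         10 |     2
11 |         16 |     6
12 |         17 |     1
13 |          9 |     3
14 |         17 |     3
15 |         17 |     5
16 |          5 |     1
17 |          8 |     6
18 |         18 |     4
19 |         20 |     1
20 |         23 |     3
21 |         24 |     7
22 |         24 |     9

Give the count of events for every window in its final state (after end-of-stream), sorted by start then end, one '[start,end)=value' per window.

i=0 t=2 v=7: → [2,5); WM=-1
i=1 t=1 v=3: → [1,5); WM=-1
i=2 t=5 v=4: → [5,8); WM=2
i=3 t=8 v=7: → [8,11); WM=5
i=4 t=3 v=6: DROP (t<5-1); WM=5
i=5 t=3 v=7: DROP (t<5-1); WM=5
i=6 t=0 v=9: DROP (t<5-1); WM=5
i=7 t=4 v=6: → [1,8); WM=5
i=8 t=9 v=3: → [8,12); WM=6
i=9 t=9 v=6: → [8,12); WM=6
i=10 t=10 v=2: → [8,13); WM=7
i=11 t=16 v=6: → [16,19); WM=13
i=12 t=17 v=1: → [16,20); WM=14
i=13 t=9 v=3: DROP (t<14-1); WM=14
i=14 t=17 v=3: → [16,20); WM=14
i=15 t=17 v=5: → [16,20); WM=14
i=16 t=5 v=1: DROP (t<14-1); WM=14
i=17 t=8 v=6: DROP (t<14-1); WM=14
i=18 t=18 v=4: → [16,21); WM=15
i=19 t=20 v=1: → [16,23); WM=17
i=20 t=23 v=3: → [23,26); WM=20
i=21 t=24 v=7: → [23,27); WM=21
i=22 t=24 v=9: → [23,27); WM=21

[1,8)=4 [8,13)=4 [16,23)=6 [23,27)=3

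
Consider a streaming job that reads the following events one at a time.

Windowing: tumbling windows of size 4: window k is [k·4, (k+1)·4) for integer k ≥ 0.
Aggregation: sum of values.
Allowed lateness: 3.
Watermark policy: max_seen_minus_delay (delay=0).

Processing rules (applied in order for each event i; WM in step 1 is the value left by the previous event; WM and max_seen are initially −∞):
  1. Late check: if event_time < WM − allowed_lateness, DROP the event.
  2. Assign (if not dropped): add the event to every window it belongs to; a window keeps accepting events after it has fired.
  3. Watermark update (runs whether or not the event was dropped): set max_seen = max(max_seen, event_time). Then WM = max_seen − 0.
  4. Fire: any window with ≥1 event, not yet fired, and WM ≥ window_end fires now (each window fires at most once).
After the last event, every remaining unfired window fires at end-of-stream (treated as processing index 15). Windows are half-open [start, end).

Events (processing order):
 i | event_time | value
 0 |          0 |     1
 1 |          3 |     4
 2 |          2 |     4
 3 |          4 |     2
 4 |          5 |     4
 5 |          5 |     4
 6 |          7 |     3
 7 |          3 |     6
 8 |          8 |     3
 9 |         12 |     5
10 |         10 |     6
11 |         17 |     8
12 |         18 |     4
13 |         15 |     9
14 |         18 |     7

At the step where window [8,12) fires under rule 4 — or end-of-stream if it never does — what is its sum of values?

3

i=0 t=0 v=1: → [0,4); WM=0
i=1 t=3 v=4: → [0,4); WM=3
i=2 t=2 v=4: → [0,4); WM=3
i=3 t=4 v=2: → [4,8); WM=4; [0,4) fires=9
i=4 t=5 v=4: → [4,8); WM=5
i=5 t=5 v=4: → [4,8); WM=5
i=6 t=7 v=3: → [4,8); WM=7
i=7 t=3 v=6: DROP (t<7-3); WM=7
i=8 t=8 v=3: → [8,12); WM=8; [4,8) fires=13
i=9 t=12 v=5: → [12,16); WM=12; [8,12) fires=3
i=10 t=10 v=6: → [8,12); WM=12
i=11 t=17 v=8: → [16,20); WM=17; [12,16) fires=5
i=12 t=18 v=4: → [16,20); WM=18
i=13 t=15 v=9: → [12,16); WM=18
i=14 t=18 v=7: → [16,20); WM=18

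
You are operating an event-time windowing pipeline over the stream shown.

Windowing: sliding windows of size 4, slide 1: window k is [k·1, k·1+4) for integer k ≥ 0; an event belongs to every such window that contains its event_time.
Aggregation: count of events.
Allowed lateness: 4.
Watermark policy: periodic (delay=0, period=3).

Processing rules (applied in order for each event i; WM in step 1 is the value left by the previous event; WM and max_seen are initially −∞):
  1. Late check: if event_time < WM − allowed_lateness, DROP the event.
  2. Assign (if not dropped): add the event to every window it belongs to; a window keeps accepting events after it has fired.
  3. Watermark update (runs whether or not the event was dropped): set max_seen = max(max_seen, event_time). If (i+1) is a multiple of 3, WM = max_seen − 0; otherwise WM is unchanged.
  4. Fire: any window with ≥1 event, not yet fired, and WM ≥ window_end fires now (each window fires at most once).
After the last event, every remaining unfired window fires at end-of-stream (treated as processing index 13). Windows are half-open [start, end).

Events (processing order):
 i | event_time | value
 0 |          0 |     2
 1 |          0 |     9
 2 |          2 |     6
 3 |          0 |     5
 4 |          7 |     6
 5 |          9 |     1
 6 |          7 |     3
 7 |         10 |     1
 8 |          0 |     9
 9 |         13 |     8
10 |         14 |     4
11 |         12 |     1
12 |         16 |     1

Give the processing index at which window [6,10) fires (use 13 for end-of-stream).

8

i=0 t=0 v=2: → [0,4); WM=−∞
i=1 t=0 v=9: → [0,4); WM=−∞
i=2 t=2 v=6: → [2,6),[1,5),[0,4); WM=2
i=3 t=0 v=5: → [0,4); WM=2
i=4 t=7 v=6: → [7,11),[6,10),[5,9),[4,8); WM=2
i=5 t=9 v=1: → [9,13),[8,12),[7,11),[6,10); WM=9; [0,4) fires=4 [1,5) fires=1 [2,6) fires=1 [4,8) fires=1 [5,9) fires=1
i=6 t=7 v=3: → [7,11),[6,10),[5,9),[4,8); WM=9
i=7 t=10 v=1: → [10,14),[9,13),[8,12),[7,11); WM=9
i=8 t=0 v=9: DROP (t<9-4); WM=10; [6,10) fires=3
i=9 t=13 v=8: → [13,17),[12,16),[11,15),[10,14); WM=10
i=10 t=14 v=4: → [14,18),[13,17),[12,16),[11,15); WM=10
i=11 t=12 v=1: → [12,16),[11,15),[10,14),[9,13); WM=14; [7,11) fires=4 [8,12) fires=2 [9,13) fires=3 [10,14) fires=3
i=12 t=16 v=1: → [16,20),[15,19),[14,18),[13,17); WM=14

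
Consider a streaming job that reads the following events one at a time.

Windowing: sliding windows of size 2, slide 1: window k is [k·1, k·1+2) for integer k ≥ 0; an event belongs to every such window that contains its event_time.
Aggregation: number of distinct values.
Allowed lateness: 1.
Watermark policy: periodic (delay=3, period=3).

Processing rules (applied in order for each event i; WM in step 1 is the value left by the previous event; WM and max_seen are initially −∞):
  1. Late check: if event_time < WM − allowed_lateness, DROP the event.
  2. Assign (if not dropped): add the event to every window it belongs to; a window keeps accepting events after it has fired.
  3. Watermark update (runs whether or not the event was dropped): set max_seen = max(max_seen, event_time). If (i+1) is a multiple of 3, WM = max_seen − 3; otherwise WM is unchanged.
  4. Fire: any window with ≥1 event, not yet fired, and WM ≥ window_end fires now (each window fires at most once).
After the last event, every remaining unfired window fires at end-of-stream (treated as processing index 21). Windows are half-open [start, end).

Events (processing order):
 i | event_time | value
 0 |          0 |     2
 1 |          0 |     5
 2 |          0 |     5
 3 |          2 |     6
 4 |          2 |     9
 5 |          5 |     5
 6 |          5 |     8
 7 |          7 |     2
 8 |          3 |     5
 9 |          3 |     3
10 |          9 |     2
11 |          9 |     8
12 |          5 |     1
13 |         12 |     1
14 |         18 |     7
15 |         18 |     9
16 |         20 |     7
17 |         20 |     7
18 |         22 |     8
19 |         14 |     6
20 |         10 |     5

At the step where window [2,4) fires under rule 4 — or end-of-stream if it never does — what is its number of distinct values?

i=0 t=0 v=2: → [0,2); WM=−∞
i=1 t=0 v=5: → [0,2); WM=−∞
i=2 t=0 v=5: → [0,2); WM=-3
i=3 t=2 v=6: → [2,4),[1,3); WM=-3
i=4 t=2 v=9: → [2,4),[1,3); WM=-3
i=5 t=5 v=5: → [5,7),[4,6); WM=2; [0,2) fires=2
i=6 t=5 v=8: → [5,7),[4,6); WM=2
i=7 t=7 v=2: → [7,9),[6,8); WM=2
i=8 t=3 v=5: → [3,5),[2,4); WM=4; [1,3) fires=2 [2,4) fires=3
i=9 t=3 v=3: → [3,5),[2,4); WM=4
i=10 t=9 v=2: → [9,11),[8,10); WM=4
i=11 t=9 v=8: → [9,11),[8,10); WM=6; [3,5) fires=2 [4,6) fires=2
i=12 t=5 v=1: → [5,7),[4,6); WM=6
i=13 t=12 v=1: → [12,14),[11,13); WM=6
i=14 t=18 v=7: → [18,20),[17,19); WM=15; [5,7) fires=3 [6,8) fires=1 [7,9) fires=1 [8,10) fires=2 [9,11) fires=2 [11,13) fires=1 [12,14) fires=1
i=15 t=18 v=9: → [18,20),[17,19); WM=15
i=16 t=20 v=7: → [20,22),[19,21); WM=15
i=17 t=20 v=7: → [20,22),[19,21); WM=17
i=18 t=22 v=8: → [22,24),[21,23); WM=17
i=19 t=14 v=6: DROP (t<17-1); WM=17
i=20 t=10 v=5: DROP (t<17-1); WM=19; [17,19) fires=2

3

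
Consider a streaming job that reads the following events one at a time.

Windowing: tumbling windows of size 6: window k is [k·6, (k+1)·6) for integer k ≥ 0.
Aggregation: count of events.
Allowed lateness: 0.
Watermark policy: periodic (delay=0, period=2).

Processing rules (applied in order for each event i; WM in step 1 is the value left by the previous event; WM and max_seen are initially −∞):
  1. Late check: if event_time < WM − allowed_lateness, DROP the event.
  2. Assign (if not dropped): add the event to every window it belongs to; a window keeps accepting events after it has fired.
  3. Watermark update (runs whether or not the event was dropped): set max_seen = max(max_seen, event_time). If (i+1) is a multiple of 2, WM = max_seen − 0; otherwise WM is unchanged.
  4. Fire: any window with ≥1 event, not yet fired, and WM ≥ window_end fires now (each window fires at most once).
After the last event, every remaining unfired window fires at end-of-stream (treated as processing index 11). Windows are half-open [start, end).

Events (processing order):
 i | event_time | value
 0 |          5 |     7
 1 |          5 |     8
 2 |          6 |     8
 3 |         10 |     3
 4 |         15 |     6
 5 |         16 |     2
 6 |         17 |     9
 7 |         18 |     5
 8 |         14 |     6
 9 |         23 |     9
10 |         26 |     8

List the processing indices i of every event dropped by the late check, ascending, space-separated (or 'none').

8

i=0 t=5 v=7: → [0,6); WM=−∞
i=1 t=5 v=8: → [0,6); WM=5
i=2 t=6 v=8: → [6,12); WM=5
i=3 t=10 v=3: → [6,12); WM=10; [0,6) fires=2
i=4 t=15 v=6: → [12,18); WM=10
i=5 t=16 v=2: → [12,18); WM=16; [6,12) fires=2
i=6 t=17 v=9: → [12,18); WM=16
i=7 t=18 v=5: → [18,24); WM=18; [12,18) fires=3
i=8 t=14 v=6: DROP (t<18-0); WM=18
i=9 t=23 v=9: → [18,24); WM=23
i=10 t=26 v=8: → [24,30); WM=23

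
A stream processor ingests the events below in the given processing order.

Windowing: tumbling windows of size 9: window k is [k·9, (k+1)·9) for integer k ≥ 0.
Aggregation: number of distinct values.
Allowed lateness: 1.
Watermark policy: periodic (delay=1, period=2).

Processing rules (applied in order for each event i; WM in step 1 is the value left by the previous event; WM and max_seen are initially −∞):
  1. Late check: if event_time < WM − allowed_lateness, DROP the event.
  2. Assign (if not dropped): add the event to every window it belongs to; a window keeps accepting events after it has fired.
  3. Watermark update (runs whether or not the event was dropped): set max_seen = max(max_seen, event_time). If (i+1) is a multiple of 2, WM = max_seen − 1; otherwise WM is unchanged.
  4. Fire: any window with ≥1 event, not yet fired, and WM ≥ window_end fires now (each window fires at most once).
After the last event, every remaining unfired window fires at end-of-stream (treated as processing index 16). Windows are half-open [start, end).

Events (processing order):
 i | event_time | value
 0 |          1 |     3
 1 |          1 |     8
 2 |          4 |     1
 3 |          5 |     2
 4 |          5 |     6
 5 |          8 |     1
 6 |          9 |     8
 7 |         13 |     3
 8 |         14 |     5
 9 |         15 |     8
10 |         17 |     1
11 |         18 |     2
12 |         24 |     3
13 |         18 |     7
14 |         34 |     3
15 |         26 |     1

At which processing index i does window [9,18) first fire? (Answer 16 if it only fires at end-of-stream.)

i=0 t=1 v=3: → [0,9); WM=−∞
i=1 t=1 v=8: → [0,9); WM=0
i=2 t=4 v=1: → [0,9); WM=0
i=3 t=5 v=2: → [0,9); WM=4
i=4 t=5 v=6: → [0,9); WM=4
i=5 t=8 v=1: → [0,9); WM=7
i=6 t=9 v=8: → [9,18); WM=7
i=7 t=13 v=3: → [9,18); WM=12; [0,9) fires=5
i=8 t=14 v=5: → [9,18); WM=12
i=9 t=15 v=8: → [9,18); WM=14
i=10 t=17 v=1: → [9,18); WM=14
i=11 t=18 v=2: → [18,27); WM=17
i=12 t=24 v=3: → [18,27); WM=17
i=13 t=18 v=7: → [18,27); WM=23; [9,18) fires=4
i=14 t=34 v=3: → [27,36); WM=23
i=15 t=26 v=1: → [18,27); WM=33; [18,27) fires=4

13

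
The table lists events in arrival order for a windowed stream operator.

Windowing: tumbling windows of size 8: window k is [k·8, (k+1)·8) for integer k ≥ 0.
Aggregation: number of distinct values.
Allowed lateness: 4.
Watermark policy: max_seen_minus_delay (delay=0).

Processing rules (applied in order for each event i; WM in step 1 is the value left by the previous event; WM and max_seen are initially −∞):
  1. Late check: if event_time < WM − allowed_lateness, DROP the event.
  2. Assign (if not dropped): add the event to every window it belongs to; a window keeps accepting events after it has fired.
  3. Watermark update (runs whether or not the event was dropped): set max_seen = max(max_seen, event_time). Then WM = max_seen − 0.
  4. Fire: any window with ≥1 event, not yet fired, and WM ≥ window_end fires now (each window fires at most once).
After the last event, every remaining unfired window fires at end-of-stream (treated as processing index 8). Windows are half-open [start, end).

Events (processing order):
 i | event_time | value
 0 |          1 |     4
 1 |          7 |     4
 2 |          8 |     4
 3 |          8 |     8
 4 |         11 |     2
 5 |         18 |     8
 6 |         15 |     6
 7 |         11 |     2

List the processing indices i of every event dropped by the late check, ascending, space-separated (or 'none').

7

i=0 t=1 v=4: → [0,8); WM=1
i=1 t=7 v=4: → [0,8); WM=7
i=2 t=8 v=4: → [8,16); WM=8; [0,8) fires=1
i=3 t=8 v=8: → [8,16); WM=8
i=4 t=11 v=2: → [8,16); WM=11
i=5 t=18 v=8: → [16,24); WM=18; [8,16) fires=3
i=6 t=15 v=6: → [8,16); WM=18
i=7 t=11 v=2: DROP (t<18-4); WM=18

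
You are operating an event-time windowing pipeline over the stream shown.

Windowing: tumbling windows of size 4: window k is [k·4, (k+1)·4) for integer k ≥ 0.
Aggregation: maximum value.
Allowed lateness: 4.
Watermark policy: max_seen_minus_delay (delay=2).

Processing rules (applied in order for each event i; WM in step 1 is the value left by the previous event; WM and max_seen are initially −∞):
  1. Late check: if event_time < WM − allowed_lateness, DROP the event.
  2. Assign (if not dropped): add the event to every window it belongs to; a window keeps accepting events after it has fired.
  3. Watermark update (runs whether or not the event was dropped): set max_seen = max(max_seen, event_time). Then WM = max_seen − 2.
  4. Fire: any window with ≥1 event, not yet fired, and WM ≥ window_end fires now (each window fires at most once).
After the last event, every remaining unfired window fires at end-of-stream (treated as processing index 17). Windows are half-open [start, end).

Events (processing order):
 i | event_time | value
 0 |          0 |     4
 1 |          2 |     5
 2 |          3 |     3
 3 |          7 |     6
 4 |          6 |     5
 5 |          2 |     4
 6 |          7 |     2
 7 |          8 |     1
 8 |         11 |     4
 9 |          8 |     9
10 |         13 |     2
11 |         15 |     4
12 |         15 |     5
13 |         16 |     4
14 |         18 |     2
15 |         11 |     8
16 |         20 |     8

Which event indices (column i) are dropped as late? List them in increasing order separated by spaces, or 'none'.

i=0 t=0 v=4: → [0,4); WM=-2
i=1 t=2 v=5: → [0,4); WM=0
i=2 t=3 v=3: → [0,4); WM=1
i=3 t=7 v=6: → [4,8); WM=5; [0,4) fires=5
i=4 t=6 v=5: → [4,8); WM=5
i=5 t=2 v=4: → [0,4); WM=5
i=6 t=7 v=2: → [4,8); WM=5
i=7 t=8 v=1: → [8,12); WM=6
i=8 t=11 v=4: → [8,12); WM=9; [4,8) fires=6
i=9 t=8 v=9: → [8,12); WM=9
i=10 t=13 v=2: → [12,16); WM=11
i=11 t=15 v=4: → [12,16); WM=13; [8,12) fires=9
i=12 t=15 v=5: → [12,16); WM=13
i=13 t=16 v=4: → [16,20); WM=14
i=14 t=18 v=2: → [16,20); WM=16; [12,16) fires=5
i=15 t=11 v=8: DROP (t<16-4); WM=16
i=16 t=20 v=8: → [20,24); WM=18

15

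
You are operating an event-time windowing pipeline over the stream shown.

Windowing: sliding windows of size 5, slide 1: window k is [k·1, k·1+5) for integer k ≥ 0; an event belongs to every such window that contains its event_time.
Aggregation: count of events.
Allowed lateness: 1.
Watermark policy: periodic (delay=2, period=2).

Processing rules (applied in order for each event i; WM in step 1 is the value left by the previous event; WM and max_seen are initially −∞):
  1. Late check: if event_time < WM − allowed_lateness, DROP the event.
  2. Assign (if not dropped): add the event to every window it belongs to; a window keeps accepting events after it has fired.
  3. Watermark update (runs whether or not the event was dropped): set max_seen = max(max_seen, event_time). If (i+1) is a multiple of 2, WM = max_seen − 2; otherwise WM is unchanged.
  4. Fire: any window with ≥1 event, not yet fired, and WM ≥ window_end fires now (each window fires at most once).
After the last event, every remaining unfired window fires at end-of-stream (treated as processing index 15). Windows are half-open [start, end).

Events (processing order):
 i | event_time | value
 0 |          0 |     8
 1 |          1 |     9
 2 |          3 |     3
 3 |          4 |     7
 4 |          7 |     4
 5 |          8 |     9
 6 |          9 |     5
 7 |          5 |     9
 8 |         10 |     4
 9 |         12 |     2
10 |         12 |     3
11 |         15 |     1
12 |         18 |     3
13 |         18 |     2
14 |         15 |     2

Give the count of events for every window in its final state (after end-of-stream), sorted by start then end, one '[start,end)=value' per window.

[0,5)=4 [1,6)=4 [2,7)=3 [3,8)=4 [4,9)=4 [5,10)=4 [6,11)=4 [7,12)=4 [8,13)=5 [9,14)=4 [10,15)=3 [11,16)=4 [12,17)=4 [13,18)=2 [14,19)=4 [15,20)=4 [16,21)=2 [17,22)=2 [18,23)=2

i=0 t=0 v=8: → [0,5); WM=−∞
i=1 t=1 v=9: → [1,6),[0,5); WM=-1
i=2 t=3 v=3: → [3,8),[2,7),[1,6),[0,5); WM=-1
i=3 t=4 v=7: → [4,9),[3,8),[2,7),[1,6),[0,5); WM=2
i=4 t=7 v=4: → [7,12),[6,11),[5,10),[4,9),[3,8); WM=2
i=5 t=8 v=9: → [8,13),[7,12),[6,11),[5,10),[4,9); WM=6; [0,5) fires=4 [1,6) fires=3
i=6 t=9 v=5: → [9,14),[8,13),[7,12),[6,11),[5,10); WM=6
i=7 t=5 v=9: → [5,10),[4,9),[3,8),[2,7),[1,6); WM=7; [2,7) fires=3
i=8 t=10 v=4: → [10,15),[9,14),[8,13),[7,12),[6,11); WM=7
i=9 t=12 v=2: → [12,17),[11,16),[10,15),[9,14),[8,13); WM=10; [3,8) fires=4 [4,9) fires=4 [5,10) fires=4
i=10 t=12 v=3: → [12,17),[11,16),[10,15),[9,14),[8,13); WM=10
i=11 t=15 v=1: → [15,20),[14,19),[13,18),[12,17),[11,16); WM=13; [6,11) fires=4 [7,12) fires=4 [8,13) fires=5
i=12 t=18 v=3: → [18,23),[17,22),[16,21),[15,20),[14,19); WM=13
i=13 t=18 v=2: → [18,23),[17,22),[16,21),[15,20),[14,19); WM=16; [9,14) fires=4 [10,15) fires=3 [11,16) fires=3
i=14 t=15 v=2: → [15,20),[14,19),[13,18),[12,17),[11,16); WM=16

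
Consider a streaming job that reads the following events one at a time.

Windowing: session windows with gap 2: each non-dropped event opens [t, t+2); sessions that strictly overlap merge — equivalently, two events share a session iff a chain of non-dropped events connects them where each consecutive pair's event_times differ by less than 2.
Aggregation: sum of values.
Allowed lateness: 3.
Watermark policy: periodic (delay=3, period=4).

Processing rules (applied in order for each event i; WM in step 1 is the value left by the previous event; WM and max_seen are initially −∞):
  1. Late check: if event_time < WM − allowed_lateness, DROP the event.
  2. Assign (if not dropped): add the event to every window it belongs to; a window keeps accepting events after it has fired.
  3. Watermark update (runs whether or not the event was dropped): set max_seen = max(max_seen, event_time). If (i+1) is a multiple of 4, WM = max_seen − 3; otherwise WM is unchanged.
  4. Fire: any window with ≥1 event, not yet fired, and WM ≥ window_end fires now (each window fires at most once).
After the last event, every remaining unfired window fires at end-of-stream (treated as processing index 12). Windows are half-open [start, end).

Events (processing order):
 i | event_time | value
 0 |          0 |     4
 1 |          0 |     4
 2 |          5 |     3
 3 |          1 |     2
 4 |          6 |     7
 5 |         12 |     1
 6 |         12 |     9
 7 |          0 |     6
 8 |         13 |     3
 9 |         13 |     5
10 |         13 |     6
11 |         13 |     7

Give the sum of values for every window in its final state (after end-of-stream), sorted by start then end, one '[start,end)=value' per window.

i=0 t=0 v=4: → [0,2); WM=−∞
i=1 t=0 v=4: → [0,2); WM=−∞
i=2 t=5 v=3: → [5,7); WM=−∞
i=3 t=1 v=2: → [0,3); WM=2
i=4 t=6 v=7: → [5,8); WM=2
i=5 t=12 v=1: → [12,14); WM=2
i=6 t=12 v=9: → [12,14); WM=2
i=7 t=0 v=6: → [0,3); WM=9
i=8 t=13 v=3: → [12,15); WM=9
i=9 t=13 v=5: → [12,15); WM=9
i=10 t=13 v=6: → [12,15); WM=9
i=11 t=13 v=7: → [12,15); WM=10

[0,3)=16 [5,8)=10 [12,15)=31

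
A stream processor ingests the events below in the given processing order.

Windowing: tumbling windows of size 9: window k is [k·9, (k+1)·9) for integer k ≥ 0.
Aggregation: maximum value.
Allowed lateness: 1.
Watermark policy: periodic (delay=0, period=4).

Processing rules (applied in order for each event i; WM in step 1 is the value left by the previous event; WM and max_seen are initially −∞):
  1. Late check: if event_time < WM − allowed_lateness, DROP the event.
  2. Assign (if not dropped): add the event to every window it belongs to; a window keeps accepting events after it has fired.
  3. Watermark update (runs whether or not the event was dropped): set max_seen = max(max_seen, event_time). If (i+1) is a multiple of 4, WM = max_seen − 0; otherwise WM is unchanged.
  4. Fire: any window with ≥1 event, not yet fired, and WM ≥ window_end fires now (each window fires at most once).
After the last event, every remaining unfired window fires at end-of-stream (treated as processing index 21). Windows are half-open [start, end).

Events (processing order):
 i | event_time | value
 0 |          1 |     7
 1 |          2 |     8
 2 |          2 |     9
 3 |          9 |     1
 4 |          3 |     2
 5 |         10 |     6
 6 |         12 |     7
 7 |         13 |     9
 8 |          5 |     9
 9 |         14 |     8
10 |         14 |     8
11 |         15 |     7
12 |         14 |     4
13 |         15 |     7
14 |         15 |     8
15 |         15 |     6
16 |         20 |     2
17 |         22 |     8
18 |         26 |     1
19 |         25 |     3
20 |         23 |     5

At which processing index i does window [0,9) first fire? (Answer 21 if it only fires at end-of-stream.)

3

i=0 t=1 v=7: → [0,9); WM=−∞
i=1 t=2 v=8: → [0,9); WM=−∞
i=2 t=2 v=9: → [0,9); WM=−∞
i=3 t=9 v=1: → [9,18); WM=9; [0,9) fires=9
i=4 t=3 v=2: DROP (t<9-1); WM=9
i=5 t=10 v=6: → [9,18); WM=9
i=6 t=12 v=7: → [9,18); WM=9
i=7 t=13 v=9: → [9,18); WM=13
i=8 t=5 v=9: DROP (t<13-1); WM=13
i=9 t=14 v=8: → [9,18); WM=13
i=10 t=14 v=8: → [9,18); WM=13
i=11 t=15 v=7: → [9,18); WM=15
i=12 t=14 v=4: → [9,18); WM=15
i=13 t=15 v=7: → [9,18); WM=15
i=14 t=15 v=8: → [9,18); WM=15
i=15 t=15 v=6: → [9,18); WM=15
i=16 t=20 v=2: → [18,27); WM=15
i=17 t=22 v=8: → [18,27); WM=15
i=18 t=26 v=1: → [18,27); WM=15
i=19 t=25 v=3: → [18,27); WM=26; [9,18) fires=9
i=20 t=23 v=5: DROP (t<26-1); WM=26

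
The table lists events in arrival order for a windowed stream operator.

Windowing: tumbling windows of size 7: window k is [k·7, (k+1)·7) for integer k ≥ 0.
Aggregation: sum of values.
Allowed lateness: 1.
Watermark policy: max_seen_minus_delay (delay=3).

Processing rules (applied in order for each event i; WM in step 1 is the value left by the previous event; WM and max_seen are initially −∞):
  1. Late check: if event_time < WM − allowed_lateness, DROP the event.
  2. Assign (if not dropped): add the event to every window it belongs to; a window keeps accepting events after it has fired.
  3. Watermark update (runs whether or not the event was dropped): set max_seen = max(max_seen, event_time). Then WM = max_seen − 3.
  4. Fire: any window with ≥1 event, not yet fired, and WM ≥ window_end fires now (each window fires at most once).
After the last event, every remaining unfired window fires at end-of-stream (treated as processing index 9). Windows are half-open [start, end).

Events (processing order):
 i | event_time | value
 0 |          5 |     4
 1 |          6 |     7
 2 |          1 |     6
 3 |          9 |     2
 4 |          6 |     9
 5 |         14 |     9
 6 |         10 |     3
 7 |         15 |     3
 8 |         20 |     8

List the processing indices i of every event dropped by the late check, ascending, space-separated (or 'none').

i=0 t=5 v=4: → [0,7); WM=2
i=1 t=6 v=7: → [0,7); WM=3
i=2 t=1 v=6: DROP (t<3-1); WM=3
i=3 t=9 v=2: → [7,14); WM=6
i=4 t=6 v=9: → [0,7); WM=6
i=5 t=14 v=9: → [14,21); WM=11; [0,7) fires=20
i=6 t=10 v=3: → [7,14); WM=11
i=7 t=15 v=3: → [14,21); WM=12
i=8 t=20 v=8: → [14,21); WM=17; [7,14) fires=5

2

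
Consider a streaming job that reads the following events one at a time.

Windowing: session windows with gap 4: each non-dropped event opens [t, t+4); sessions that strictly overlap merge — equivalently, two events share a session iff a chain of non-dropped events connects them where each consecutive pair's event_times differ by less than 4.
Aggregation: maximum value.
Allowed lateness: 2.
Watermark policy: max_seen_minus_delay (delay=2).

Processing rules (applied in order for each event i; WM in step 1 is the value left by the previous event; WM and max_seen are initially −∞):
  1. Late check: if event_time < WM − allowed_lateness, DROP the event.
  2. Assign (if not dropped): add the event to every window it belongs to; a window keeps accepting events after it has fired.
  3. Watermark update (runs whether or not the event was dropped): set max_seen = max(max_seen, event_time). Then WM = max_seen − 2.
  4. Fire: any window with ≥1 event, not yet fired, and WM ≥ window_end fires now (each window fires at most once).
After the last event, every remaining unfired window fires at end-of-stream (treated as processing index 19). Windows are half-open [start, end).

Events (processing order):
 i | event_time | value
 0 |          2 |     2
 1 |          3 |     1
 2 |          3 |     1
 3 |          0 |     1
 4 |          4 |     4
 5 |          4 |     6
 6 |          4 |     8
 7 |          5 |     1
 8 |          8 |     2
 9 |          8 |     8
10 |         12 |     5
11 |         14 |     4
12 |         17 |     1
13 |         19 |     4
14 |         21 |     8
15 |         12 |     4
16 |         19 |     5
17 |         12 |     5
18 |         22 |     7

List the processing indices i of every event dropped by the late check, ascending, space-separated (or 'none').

15 17

i=0 t=2 v=2: → [2,6); WM=0
i=1 t=3 v=1: → [2,7); WM=1
i=2 t=3 v=1: → [2,7); WM=1
i=3 t=0 v=1: → [0,7); WM=1
i=4 t=4 v=4: → [0,8); WM=2
i=5 t=4 v=6: → [0,8); WM=2
i=6 t=4 v=8: → [0,8); WM=2
i=7 t=5 v=1: → [0,9); WM=3
i=8 t=8 v=2: → [0,12); WM=6
i=9 t=8 v=8: → [0,12); WM=6
i=10 t=12 v=5: → [12,16); WM=10
i=11 t=14 v=4: → [12,18); WM=12
i=12 t=17 v=1: → [12,21); WM=15
i=13 t=19 v=4: → [12,23); WM=17
i=14 t=21 v=8: → [12,25); WM=19
i=15 t=12 v=4: DROP (t<19-2); WM=19
i=16 t=19 v=5: → [12,25); WM=19
i=17 t=12 v=5: DROP (t<19-2); WM=19
i=18 t=22 v=7: → [12,26); WM=20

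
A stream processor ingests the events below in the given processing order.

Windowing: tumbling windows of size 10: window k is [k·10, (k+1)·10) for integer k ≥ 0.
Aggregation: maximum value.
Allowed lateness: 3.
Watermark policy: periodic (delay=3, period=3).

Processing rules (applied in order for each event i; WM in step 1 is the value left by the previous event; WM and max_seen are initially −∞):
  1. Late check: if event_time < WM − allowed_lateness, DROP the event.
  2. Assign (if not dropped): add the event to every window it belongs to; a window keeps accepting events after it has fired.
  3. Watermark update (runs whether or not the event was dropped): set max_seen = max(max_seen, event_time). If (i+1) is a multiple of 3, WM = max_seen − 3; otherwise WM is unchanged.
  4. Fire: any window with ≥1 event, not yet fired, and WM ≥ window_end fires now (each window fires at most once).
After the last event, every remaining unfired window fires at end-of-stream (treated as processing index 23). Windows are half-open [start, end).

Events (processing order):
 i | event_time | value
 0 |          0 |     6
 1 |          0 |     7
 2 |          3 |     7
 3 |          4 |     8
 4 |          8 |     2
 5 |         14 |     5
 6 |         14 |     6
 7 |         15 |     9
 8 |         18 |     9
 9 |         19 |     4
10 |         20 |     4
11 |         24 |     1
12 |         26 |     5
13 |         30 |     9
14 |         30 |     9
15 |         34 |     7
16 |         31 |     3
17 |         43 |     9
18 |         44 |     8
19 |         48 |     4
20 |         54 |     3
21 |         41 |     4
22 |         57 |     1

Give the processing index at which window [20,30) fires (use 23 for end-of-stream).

i=0 t=0 v=6: → [0,10); WM=−∞
i=1 t=0 v=7: → [0,10); WM=−∞
i=2 t=3 v=7: → [0,10); WM=0
i=3 t=4 v=8: → [0,10); WM=0
i=4 t=8 v=2: → [0,10); WM=0
i=5 t=14 v=5: → [10,20); WM=11; [0,10) fires=8
i=6 t=14 v=6: → [10,20); WM=11
i=7 t=15 v=9: → [10,20); WM=11
i=8 t=18 v=9: → [10,20); WM=15
i=9 t=19 v=4: → [10,20); WM=15
i=10 t=20 v=4: → [20,30); WM=15
i=11 t=24 v=1: → [20,30); WM=21; [10,20) fires=9
i=12 t=26 v=5: → [20,30); WM=21
i=13 t=30 v=9: → [30,40); WM=21
i=14 t=30 v=9: → [30,40); WM=27
i=15 t=34 v=7: → [30,40); WM=27
i=16 t=31 v=3: → [30,40); WM=27
i=17 t=43 v=9: → [40,50); WM=40; [20,30) fires=5 [30,40) fires=9
i=18 t=44 v=8: → [40,50); WM=40
i=19 t=48 v=4: → [40,50); WM=40
i=20 t=54 v=3: → [50,60); WM=51; [40,50) fires=9
i=21 t=41 v=4: DROP (t<51-3); WM=51
i=22 t=57 v=1: → [50,60); WM=51

17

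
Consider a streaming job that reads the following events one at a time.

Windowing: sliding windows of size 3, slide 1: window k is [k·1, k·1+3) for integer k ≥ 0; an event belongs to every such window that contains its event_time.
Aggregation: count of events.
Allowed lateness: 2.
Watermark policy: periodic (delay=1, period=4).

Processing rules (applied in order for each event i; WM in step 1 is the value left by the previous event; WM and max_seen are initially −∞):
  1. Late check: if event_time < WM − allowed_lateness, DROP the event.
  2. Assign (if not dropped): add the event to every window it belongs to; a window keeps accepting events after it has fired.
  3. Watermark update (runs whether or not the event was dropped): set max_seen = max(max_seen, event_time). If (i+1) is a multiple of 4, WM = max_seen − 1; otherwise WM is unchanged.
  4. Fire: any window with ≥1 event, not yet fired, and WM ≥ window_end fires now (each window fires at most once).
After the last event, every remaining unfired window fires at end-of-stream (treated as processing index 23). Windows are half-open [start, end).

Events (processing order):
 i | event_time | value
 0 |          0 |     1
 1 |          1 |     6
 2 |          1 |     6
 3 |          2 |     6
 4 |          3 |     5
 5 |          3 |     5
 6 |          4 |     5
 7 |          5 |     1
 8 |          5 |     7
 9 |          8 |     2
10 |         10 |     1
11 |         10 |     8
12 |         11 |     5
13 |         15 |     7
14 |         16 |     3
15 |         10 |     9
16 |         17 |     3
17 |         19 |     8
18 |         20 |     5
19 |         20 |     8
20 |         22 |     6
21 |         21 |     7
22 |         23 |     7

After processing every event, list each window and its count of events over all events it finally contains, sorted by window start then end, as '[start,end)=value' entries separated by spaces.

i=0 t=0 v=1: → [0,3); WM=−∞
i=1 t=1 v=6: → [1,4),[0,3); WM=−∞
i=2 t=1 v=6: → [1,4),[0,3); WM=−∞
i=3 t=2 v=6: → [2,5),[1,4),[0,3); WM=1
i=4 t=3 v=5: → [3,6),[2,5),[1,4); WM=1
i=5 t=3 v=5: → [3,6),[2,5),[1,4); WM=1
i=6 t=4 v=5: → [4,7),[3,6),[2,5); WM=1
i=7 t=5 v=1: → [5,8),[4,7),[3,6); WM=4; [0,3) fires=4 [1,4) fires=5
i=8 t=5 v=7: → [5,8),[4,7),[3,6); WM=4
i=9 t=8 v=2: → [8,11),[7,10),[6,9); WM=4
i=10 t=10 v=1: → [10,13),[9,12),[8,11); WM=4
i=11 t=10 v=8: → [10,13),[9,12),[8,11); WM=9; [2,5) fires=4 [3,6) fires=5 [4,7) fires=3 [5,8) fires=2 [6,9) fires=1
i=12 t=11 v=5: → [11,14),[10,13),[9,12); WM=9
i=13 t=15 v=7: → [15,18),[14,17),[13,16); WM=9
i=14 t=16 v=3: → [16,19),[15,18),[14,17); WM=9
i=15 t=10 v=9: → [10,13),[9,12),[8,11); WM=15; [7,10) fires=1 [8,11) fires=4 [9,12) fires=4 [10,13) fires=4 [11,14) fires=1
i=16 t=17 v=3: → [17,20),[16,19),[15,18); WM=15
i=17 t=19 v=8: → [19,22),[18,21),[17,20); WM=15
i=18 t=20 v=5: → [20,23),[19,22),[18,21); WM=15
i=19 t=20 v=8: → [20,23),[19,22),[18,21); WM=19; [13,16) fires=1 [14,17) fires=2 [15,18) fires=3 [16,19) fires=2
i=20 t=22 v=6: → [22,25),[21,24),[20,23); WM=19
i=21 t=21 v=7: → [21,24),[20,23),[19,22); WM=19
i=22 t=23 v=7: → [23,26),[22,25),[21,24); WM=19

[0,3)=4 [1,4)=5 [2,5)=4 [3,6)=5 [4,7)=3 [5,8)=2 [6,9)=1 [7,10)=1 [8,11)=4 [9,12)=4 [10,13)=4 [11,14)=1 [13,16)=1 [14,17)=2 [15,18)=3 [16,19)=2 [17,20)=2 [18,21)=3 [19,22)=4 [20,23)=4 [21,24)=3 [22,25)=2 [23,26)=1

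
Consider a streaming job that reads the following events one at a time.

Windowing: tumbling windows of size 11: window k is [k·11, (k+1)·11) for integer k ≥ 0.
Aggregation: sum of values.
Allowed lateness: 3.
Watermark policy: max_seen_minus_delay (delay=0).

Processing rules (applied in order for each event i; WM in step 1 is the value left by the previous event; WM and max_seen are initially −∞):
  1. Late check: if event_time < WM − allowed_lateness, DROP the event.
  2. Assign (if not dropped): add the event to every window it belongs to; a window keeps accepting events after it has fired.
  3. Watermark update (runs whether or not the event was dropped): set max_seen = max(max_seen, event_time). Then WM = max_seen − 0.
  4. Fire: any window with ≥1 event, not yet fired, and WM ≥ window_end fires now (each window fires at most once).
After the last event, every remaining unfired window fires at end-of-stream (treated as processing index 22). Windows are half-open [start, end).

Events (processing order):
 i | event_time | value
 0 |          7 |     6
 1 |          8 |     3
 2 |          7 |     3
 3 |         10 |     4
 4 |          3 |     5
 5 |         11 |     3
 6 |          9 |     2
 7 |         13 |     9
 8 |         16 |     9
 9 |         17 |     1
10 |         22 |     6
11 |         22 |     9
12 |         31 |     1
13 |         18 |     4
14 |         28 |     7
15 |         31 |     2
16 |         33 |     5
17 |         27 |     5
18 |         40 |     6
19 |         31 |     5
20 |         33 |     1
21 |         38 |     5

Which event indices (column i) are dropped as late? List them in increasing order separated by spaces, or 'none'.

i=0 t=7 v=6: → [0,11); WM=7
i=1 t=8 v=3: → [0,11); WM=8
i=2 t=7 v=3: → [0,11); WM=8
i=3 t=10 v=4: → [0,11); WM=10
i=4 t=3 v=5: DROP (t<10-3); WM=10
i=5 t=11 v=3: → [11,22); WM=11; [0,11) fires=16
i=6 t=9 v=2: → [0,11); WM=11
i=7 t=13 v=9: → [11,22); WM=13
i=8 t=16 v=9: → [11,22); WM=16
i=9 t=17 v=1: → [11,22); WM=17
i=10 t=22 v=6: → [22,33); WM=22; [11,22) fires=22
i=11 t=22 v=9: → [22,33); WM=22
i=12 t=31 v=1: → [22,33); WM=31
i=13 t=18 v=4: DROP (t<31-3); WM=31
i=14 t=28 v=7: → [22,33); WM=31
i=15 t=31 v=2: → [22,33); WM=31
i=16 t=33 v=5: → [33,44); WM=33; [22,33) fires=25
i=17 t=27 v=5: DROP (t<33-3); WM=33
i=18 t=40 v=6: → [33,44); WM=40
i=19 t=31 v=5: DROP (t<40-3); WM=40
i=20 t=33 v=1: DROP (t<40-3); WM=40
i=21 t=38 v=5: → [33,44); WM=40

4 13 17 19 20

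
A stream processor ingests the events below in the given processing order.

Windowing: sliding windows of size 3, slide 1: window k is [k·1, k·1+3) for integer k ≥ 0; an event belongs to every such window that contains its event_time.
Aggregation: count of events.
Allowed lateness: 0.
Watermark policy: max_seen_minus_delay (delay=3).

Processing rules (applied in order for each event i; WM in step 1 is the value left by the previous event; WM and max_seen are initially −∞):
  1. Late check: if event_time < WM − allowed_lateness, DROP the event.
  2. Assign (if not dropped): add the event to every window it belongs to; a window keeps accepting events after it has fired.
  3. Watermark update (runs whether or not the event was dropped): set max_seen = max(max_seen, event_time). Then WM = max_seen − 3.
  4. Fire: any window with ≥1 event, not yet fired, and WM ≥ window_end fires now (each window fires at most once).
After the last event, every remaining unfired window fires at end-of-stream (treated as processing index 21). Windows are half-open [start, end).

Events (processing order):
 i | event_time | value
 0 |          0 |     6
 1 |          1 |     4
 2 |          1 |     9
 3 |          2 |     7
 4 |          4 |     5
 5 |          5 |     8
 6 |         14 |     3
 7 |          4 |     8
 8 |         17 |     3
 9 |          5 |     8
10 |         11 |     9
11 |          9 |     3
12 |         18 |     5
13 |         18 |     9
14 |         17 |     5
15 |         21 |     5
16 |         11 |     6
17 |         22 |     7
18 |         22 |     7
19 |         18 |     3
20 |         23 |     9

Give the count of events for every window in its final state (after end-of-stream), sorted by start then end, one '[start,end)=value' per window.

[0,3)=4 [1,4)=3 [2,5)=2 [3,6)=2 [4,7)=2 [5,8)=1 [12,15)=1 [13,16)=1 [14,17)=1 [15,18)=2 [16,19)=4 [17,20)=4 [18,21)=2 [19,22)=1 [20,23)=3 [21,24)=4 [22,25)=3 [23,26)=1

i=0 t=0 v=6: → [0,3); WM=-3
i=1 t=1 v=4: → [1,4),[0,3); WM=-2
i=2 t=1 v=9: → [1,4),[0,3); WM=-2
i=3 t=2 v=7: → [2,5),[1,4),[0,3); WM=-1
i=4 t=4 v=5: → [4,7),[3,6),[2,5); WM=1
i=5 t=5 v=8: → [5,8),[4,7),[3,6); WM=2
i=6 t=14 v=3: → [14,17),[13,16),[12,15); WM=11; [0,3) fires=4 [1,4) fires=3 [2,5) fires=2 [3,6) fires=2 [4,7) fires=2 [5,8) fires=1
i=7 t=4 v=8: DROP (t<11-0); WM=11
i=8 t=17 v=3: → [17,20),[16,19),[15,18); WM=14
i=9 t=5 v=8: DROP (t<14-0); WM=14
i=10 t=11 v=9: DROP (t<14-0); WM=14
i=11 t=9 v=3: DROP (t<14-0); WM=14
i=12 t=18 v=5: → [18,21),[17,20),[16,19); WM=15; [12,15) fires=1
i=13 t=18 v=9: → [18,21),[17,20),[16,19); WM=15
i=14 t=17 v=5: → [17,20),[16,19),[15,18); WM=15
i=15 t=21 v=5: → [21,24),[20,23),[19,22); WM=18; [13,16) fires=1 [14,17) fires=1 [15,18) fires=2
i=16 t=11 v=6: DROP (t<18-0); WM=18
i=17 t=22 v=7: → [22,25),[21,24),[20,23); WM=19; [16,19) fires=4
i=18 t=22 v=7: → [22,25),[21,24),[20,23); WM=19
i=19 t=18 v=3: DROP (t<19-0); WM=19
i=20 t=23 v=9: → [23,26),[22,25),[21,24); WM=20; [17,20) fires=4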